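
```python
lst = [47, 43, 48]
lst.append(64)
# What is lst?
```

[47, 43, 48, 64]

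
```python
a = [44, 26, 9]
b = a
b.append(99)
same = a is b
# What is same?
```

After line 1: a = [44, 26, 9]
After line 2 (b = a is an alias, same object): a = [44, 26, 9], b = [44, 26, 9]
After line 3 (b.append mutates the shared list): a = [44, 26, 9, 99], b = [44, 26, 9, 99]
After line 4 (same = a is b; same object -> True): same = True

True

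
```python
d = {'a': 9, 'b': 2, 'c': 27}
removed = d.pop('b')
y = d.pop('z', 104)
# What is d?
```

After line 1: d = {'a': 9, 'b': 2, 'c': 27}
After line 2 (pop 'b' returns 2): d = {'a': 9, 'c': 27}, removed = 2
After line 3 (pop 'z' missing, returns default 104): d = {'a': 9, 'c': 27}, y = 104

{'a': 9, 'c': 27}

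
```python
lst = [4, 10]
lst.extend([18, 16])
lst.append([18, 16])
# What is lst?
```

After line 1: lst = [4, 10]
After line 2 (extend unpacks [18, 16]): lst = [4, 10, 18, 16]
After line 3 (append adds [18, 16] as single element): lst = [4, 10, 18, 16, [18, 16]]

[4, 10, 18, 16, [18, 16]]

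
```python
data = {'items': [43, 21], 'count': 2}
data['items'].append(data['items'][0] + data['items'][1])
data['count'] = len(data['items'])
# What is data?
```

After line 1: data = {'items': [43, 21], 'count': 2}
After line 2 (append 43 + 21 = 64): data = {'items': [43, 21, 64], 'count': 2}
After line 3 (count = len(items) = 3): data = {'items': [43, 21, 64], 'count': 3}

{'items': [43, 21, 64], 'count': 3}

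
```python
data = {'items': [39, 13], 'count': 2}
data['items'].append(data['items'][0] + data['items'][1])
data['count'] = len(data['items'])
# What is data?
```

After line 1: data = {'items': [39, 13], 'count': 2}
After line 2 (append 39 + 13 = 52): data = {'items': [39, 13, 52], 'count': 2}
After line 3 (count = len(items) = 3): data = {'items': [39, 13, 52], 'count': 3}

{'items': [39, 13, 52], 'count': 3}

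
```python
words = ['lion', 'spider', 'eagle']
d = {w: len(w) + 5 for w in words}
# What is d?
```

{'lion': 9, 'spider': 11, 'eagle': 10}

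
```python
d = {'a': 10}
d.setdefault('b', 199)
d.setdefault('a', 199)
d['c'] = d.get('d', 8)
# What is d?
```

After line 1: d = {'a': 10}
After line 2 (setdefault adds 'b'=199): d = {'a': 10, 'b': 199}
After line 3 (setdefault 'a' no-op, already exists): d = {'a': 10, 'b': 199}
After line 4 (get('d', 8) returns default since 'd' not in d): d = {'a': 10, 'b': 199, 'c': 8}

{'a': 10, 'b': 199, 'c': 8}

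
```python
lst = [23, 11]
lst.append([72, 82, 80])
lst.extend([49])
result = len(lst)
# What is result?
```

After line 1: lst = [23, 11]
After line 2 (append adds [72, 82, 80] as single element): lst = [23, 11, [72, 82, 80]]
After line 3 (extend unpacks [49], adds 49): lst = [23, 11, [72, 82, 80], 49]
After line 4: result = len(lst) = 4

4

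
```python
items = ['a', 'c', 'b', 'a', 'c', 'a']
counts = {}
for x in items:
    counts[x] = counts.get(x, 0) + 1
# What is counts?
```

Initial: counts = {}, items = ['a', 'c', 'b', 'a', 'c', 'a']
See 'a': counts = {'a': 1}
See 'c': counts = {'a': 1, 'c': 1}
See 'b': counts = {'a': 1, 'c': 1, 'b': 1}
See 'a': counts = {'a': 2, 'c': 1, 'b': 1}
See 'c': counts = {'a': 2, 'c': 2, 'b': 1}
See 'a': counts = {'a': 3, 'c': 2, 'b': 1}

{'a': 3, 'c': 2, 'b': 1}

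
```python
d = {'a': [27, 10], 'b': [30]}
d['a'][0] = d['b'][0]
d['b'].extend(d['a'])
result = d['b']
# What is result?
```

After line 1: d = {'a': [27, 10], 'b': [30]}
After line 2 (a[0] = b[0] = 30): d = {'a': [30, 10], 'b': [30]}
After line 3 (b.extend(a) appends [30, 10]): d = {'a': [30, 10], 'b': [30, 30, 10]}
After line 4: result = d['b'] = [30, 30, 10]

[30, 30, 10]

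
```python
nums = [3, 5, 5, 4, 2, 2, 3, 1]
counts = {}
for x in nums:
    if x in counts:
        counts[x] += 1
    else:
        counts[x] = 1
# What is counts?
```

Initial: counts = {}, nums = [3, 5, 5, 4, 2, 2, 3, 1]
See 3: counts = {3: 1}
See 5: counts = {3: 1, 5: 1}
See 5: counts = {3: 1, 5: 2}
See 4: counts = {3: 1, 5: 2, 4: 1}
See 2: counts = {3: 1, 5: 2, 4: 1, 2: 1}
See 2: counts = {3: 1, 5: 2, 4: 1, 2: 2}
See 3: counts = {3: 2, 5: 2, 4: 1, 2: 2}
See 1: counts = {3: 2, 5: 2, 4: 1, 2: 2, 1: 1}

{3: 2, 5: 2, 4: 1, 2: 2, 1: 1}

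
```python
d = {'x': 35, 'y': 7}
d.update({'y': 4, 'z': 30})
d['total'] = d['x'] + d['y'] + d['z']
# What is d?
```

After line 1: d = {'x': 35, 'y': 7}
After line 2 (y overwritten, z added): d = {'x': 35, 'y': 4, 'z': 30}
After line 3 (total = 35 + 4 + 30 = 69): d = {'x': 35, 'y': 4, 'z': 30, 'total': 69}

{'x': 35, 'y': 4, 'z': 30, 'total': 69}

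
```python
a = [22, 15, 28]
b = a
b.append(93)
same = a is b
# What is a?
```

After line 1: a = [22, 15, 28]
After line 2 (b = a is an alias, same object): a = [22, 15, 28], b = [22, 15, 28]
After line 3 (b.append mutates the shared list): a = [22, 15, 28, 93], b = [22, 15, 28, 93]
After line 4 (same = a is b; same object -> True): same = True

[22, 15, 28, 93]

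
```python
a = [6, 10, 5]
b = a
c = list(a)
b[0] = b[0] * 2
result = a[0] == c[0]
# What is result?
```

After line 1: a = [6, 10, 5]
After line 2 (b = a, alias): a = [6, 10, 5], b = [6, 10, 5]
After line 3 (c = list(a) is a copy, new object): c = [6, 10, 5]
After line 4 (b[0] = 6 * 2 = 12; mutates shared a/b): a = b = [12, 10, 5], c = [6, 10, 5]
After line 5 (a[0] = 12, c[0] = 6; result = False)

False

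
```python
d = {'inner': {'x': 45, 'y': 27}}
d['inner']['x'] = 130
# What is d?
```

After line 1: d = {'inner': {'x': 45, 'y': 27}}
After line 2 (inner x overwritten): d = {'inner': {'x': 130, 'y': 27}}

{'inner': {'x': 130, 'y': 27}}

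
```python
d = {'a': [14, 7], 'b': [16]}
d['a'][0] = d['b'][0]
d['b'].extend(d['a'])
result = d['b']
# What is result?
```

After line 1: d = {'a': [14, 7], 'b': [16]}
After line 2 (a[0] = b[0] = 16): d = {'a': [16, 7], 'b': [16]}
After line 3 (b.extend(a) appends [16, 7]): d = {'a': [16, 7], 'b': [16, 16, 7]}
After line 4: result = d['b'] = [16, 16, 7]

[16, 16, 7]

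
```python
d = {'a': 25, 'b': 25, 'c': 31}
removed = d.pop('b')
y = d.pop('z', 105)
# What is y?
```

After line 1: d = {'a': 25, 'b': 25, 'c': 31}
After line 2 (pop 'b' returns 25): d = {'a': 25, 'c': 31}, removed = 25
After line 3 (pop 'z' missing, returns default 105): d = {'a': 25, 'c': 31}, y = 105

105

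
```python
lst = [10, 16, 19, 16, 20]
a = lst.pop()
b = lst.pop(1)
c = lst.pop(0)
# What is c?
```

After line 1: lst = [10, 16, 19, 16, 20]
After line 2 (pop() -> a = 20): lst = [10, 16, 19, 16]
After line 3 (pop(1) -> b = 16): lst = [10, 19, 16]
After line 4 (pop(0) -> c = 10): lst = [19, 16]

10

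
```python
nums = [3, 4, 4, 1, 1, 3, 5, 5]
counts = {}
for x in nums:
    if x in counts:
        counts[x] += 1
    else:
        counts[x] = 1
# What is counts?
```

Initial: counts = {}, nums = [3, 4, 4, 1, 1, 3, 5, 5]
See 3: counts = {3: 1}
See 4: counts = {3: 1, 4: 1}
See 4: counts = {3: 1, 4: 2}
See 1: counts = {3: 1, 4: 2, 1: 1}
See 1: counts = {3: 1, 4: 2, 1: 2}
See 3: counts = {3: 2, 4: 2, 1: 2}
See 5: counts = {3: 2, 4: 2, 1: 2, 5: 1}
See 5: counts = {3: 2, 4: 2, 1: 2, 5: 2}

{3: 2, 4: 2, 1: 2, 5: 2}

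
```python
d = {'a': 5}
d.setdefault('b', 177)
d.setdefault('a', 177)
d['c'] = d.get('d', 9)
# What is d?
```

After line 1: d = {'a': 5}
After line 2 (setdefault adds 'b'=177): d = {'a': 5, 'b': 177}
After line 3 (setdefault 'a' no-op, already exists): d = {'a': 5, 'b': 177}
After line 4 (get('d', 9) returns default since 'd' not in d): d = {'a': 5, 'b': 177, 'c': 9}

{'a': 5, 'b': 177, 'c': 9}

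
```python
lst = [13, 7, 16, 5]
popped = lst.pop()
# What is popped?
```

5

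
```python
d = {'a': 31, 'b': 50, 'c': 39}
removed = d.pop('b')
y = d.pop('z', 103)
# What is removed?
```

After line 1: d = {'a': 31, 'b': 50, 'c': 39}
After line 2 (pop 'b' returns 50): d = {'a': 31, 'c': 39}, removed = 50
After line 3 (pop 'z' missing, returns default 103): d = {'a': 31, 'c': 39}, y = 103

50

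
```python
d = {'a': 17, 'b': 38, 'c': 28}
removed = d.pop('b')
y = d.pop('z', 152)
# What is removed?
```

After line 1: d = {'a': 17, 'b': 38, 'c': 28}
After line 2 (pop 'b' returns 38): d = {'a': 17, 'c': 28}, removed = 38
After line 3 (pop 'z' missing, returns default 152): d = {'a': 17, 'c': 28}, y = 152

38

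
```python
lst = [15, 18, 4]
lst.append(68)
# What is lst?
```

[15, 18, 4, 68]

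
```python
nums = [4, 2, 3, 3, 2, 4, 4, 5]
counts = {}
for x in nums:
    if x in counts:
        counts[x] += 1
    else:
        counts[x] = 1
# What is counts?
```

Initial: counts = {}, nums = [4, 2, 3, 3, 2, 4, 4, 5]
See 4: counts = {4: 1}
See 2: counts = {4: 1, 2: 1}
See 3: counts = {4: 1, 2: 1, 3: 1}
See 3: counts = {4: 1, 2: 1, 3: 2}
See 2: counts = {4: 1, 2: 2, 3: 2}
See 4: counts = {4: 2, 2: 2, 3: 2}
See 4: counts = {4: 3, 2: 2, 3: 2}
See 5: counts = {4: 3, 2: 2, 3: 2, 5: 1}

{4: 3, 2: 2, 3: 2, 5: 1}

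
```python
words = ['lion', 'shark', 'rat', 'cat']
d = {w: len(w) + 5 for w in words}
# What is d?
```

{'lion': 9, 'shark': 10, 'rat': 8, 'cat': 8}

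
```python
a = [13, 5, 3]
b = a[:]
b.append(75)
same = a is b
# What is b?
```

After line 1: a = [13, 5, 3]
After line 2 (b = a[:] is a shallow copy, new object): a = [13, 5, 3], b = [13, 5, 3]
After line 3 (append only mutates b): a = [13, 5, 3], b = [13, 5, 3, 75]
After line 4 (same = a is b; different objects -> False): same = False

[13, 5, 3, 75]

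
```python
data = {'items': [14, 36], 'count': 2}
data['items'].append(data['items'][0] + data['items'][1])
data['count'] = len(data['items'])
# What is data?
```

After line 1: data = {'items': [14, 36], 'count': 2}
After line 2 (append 14 + 36 = 50): data = {'items': [14, 36, 50], 'count': 2}
After line 3 (count = len(items) = 3): data = {'items': [14, 36, 50], 'count': 3}

{'items': [14, 36, 50], 'count': 3}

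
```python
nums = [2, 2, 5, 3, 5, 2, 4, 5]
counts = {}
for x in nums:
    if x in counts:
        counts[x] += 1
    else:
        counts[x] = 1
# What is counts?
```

Initial: counts = {}, nums = [2, 2, 5, 3, 5, 2, 4, 5]
See 2: counts = {2: 1}
See 2: counts = {2: 2}
See 5: counts = {2: 2, 5: 1}
See 3: counts = {2: 2, 5: 1, 3: 1}
See 5: counts = {2: 2, 5: 2, 3: 1}
See 2: counts = {2: 3, 5: 2, 3: 1}
See 4: counts = {2: 3, 5: 2, 3: 1, 4: 1}
See 5: counts = {2: 3, 5: 3, 3: 1, 4: 1}

{2: 3, 5: 3, 3: 1, 4: 1}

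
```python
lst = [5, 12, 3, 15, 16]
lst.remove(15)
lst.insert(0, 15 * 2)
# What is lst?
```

After line 1: lst = [5, 12, 3, 15, 16]
After line 2 (remove first 15): lst = [5, 12, 3, 16]
After line 3 (insert 30 at index 0): lst = [30, 5, 12, 3, 16]

[30, 5, 12, 3, 16]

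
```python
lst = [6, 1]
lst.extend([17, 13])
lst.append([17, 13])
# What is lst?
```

After line 1: lst = [6, 1]
After line 2 (extend unpacks [17, 13]): lst = [6, 1, 17, 13]
After line 3 (append adds [17, 13] as single element): lst = [6, 1, 17, 13, [17, 13]]

[6, 1, 17, 13, [17, 13]]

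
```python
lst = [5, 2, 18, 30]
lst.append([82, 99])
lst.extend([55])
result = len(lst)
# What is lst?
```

After line 1: lst = [5, 2, 18, 30]
After line 2 (append adds [82, 99] as single element): lst = [5, 2, 18, 30, [82, 99]]
After line 3 (extend unpacks [55], adds 55): lst = [5, 2, 18, 30, [82, 99], 55]
After line 4: result = len(lst) = 6

[5, 2, 18, 30, [82, 99], 55]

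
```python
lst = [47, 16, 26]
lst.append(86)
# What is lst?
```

[47, 16, 26, 86]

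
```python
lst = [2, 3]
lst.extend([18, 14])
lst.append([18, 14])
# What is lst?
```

After line 1: lst = [2, 3]
After line 2 (extend unpacks [18, 14]): lst = [2, 3, 18, 14]
After line 3 (append adds [18, 14] as single element): lst = [2, 3, 18, 14, [18, 14]]

[2, 3, 18, 14, [18, 14]]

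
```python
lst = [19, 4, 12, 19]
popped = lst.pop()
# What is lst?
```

[19, 4, 12]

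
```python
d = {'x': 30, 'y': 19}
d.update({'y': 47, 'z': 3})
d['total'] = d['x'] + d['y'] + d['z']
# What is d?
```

After line 1: d = {'x': 30, 'y': 19}
After line 2 (y overwritten, z added): d = {'x': 30, 'y': 47, 'z': 3}
After line 3 (total = 30 + 47 + 3 = 80): d = {'x': 30, 'y': 47, 'z': 3, 'total': 80}

{'x': 30, 'y': 47, 'z': 3, 'total': 80}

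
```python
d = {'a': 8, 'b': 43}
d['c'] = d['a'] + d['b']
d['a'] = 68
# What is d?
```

After line 1: d = {'a': 8, 'b': 43}
After line 2 (d['c'] = 8 + 43): d = {'a': 8, 'b': 43, 'c': 51}
After line 3: d = {'a': 68, 'b': 43, 'c': 51}

{'a': 68, 'b': 43, 'c': 51}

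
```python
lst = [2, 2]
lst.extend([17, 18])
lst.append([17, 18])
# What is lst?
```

After line 1: lst = [2, 2]
After line 2 (extend unpacks [17, 18]): lst = [2, 2, 17, 18]
After line 3 (append adds [17, 18] as single element): lst = [2, 2, 17, 18, [17, 18]]

[2, 2, 17, 18, [17, 18]]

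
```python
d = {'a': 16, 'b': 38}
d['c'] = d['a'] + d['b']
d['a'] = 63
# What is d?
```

After line 1: d = {'a': 16, 'b': 38}
After line 2 (d['c'] = 16 + 38): d = {'a': 16, 'b': 38, 'c': 54}
After line 3: d = {'a': 63, 'b': 38, 'c': 54}

{'a': 63, 'b': 38, 'c': 54}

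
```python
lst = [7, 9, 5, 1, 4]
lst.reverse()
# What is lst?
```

[4, 1, 5, 9, 7]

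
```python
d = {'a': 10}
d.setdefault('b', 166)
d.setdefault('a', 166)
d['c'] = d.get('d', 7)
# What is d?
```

After line 1: d = {'a': 10}
After line 2 (setdefault adds 'b'=166): d = {'a': 10, 'b': 166}
After line 3 (setdefault 'a' no-op, already exists): d = {'a': 10, 'b': 166}
After line 4 (get('d', 7) returns default since 'd' not in d): d = {'a': 10, 'b': 166, 'c': 7}

{'a': 10, 'b': 166, 'c': 7}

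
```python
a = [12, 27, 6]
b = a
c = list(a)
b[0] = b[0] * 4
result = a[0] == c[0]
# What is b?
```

After line 1: a = [12, 27, 6]
After line 2 (b = a, alias): a = [12, 27, 6], b = [12, 27, 6]
After line 3 (c = list(a) is a copy, new object): c = [12, 27, 6]
After line 4 (b[0] = 12 * 4 = 48; mutates shared a/b): a = b = [48, 27, 6], c = [12, 27, 6]
After line 5 (a[0] = 48, c[0] = 12; result = False)

[48, 27, 6]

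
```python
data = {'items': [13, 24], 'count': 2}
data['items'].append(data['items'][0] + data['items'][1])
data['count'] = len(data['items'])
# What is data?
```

After line 1: data = {'items': [13, 24], 'count': 2}
After line 2 (append 13 + 24 = 37): data = {'items': [13, 24, 37], 'count': 2}
After line 3 (count = len(items) = 3): data = {'items': [13, 24, 37], 'count': 3}

{'items': [13, 24, 37], 'count': 3}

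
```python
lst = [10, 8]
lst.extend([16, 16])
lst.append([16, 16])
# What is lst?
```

After line 1: lst = [10, 8]
After line 2 (extend unpacks [16, 16]): lst = [10, 8, 16, 16]
After line 3 (append adds [16, 16] as single element): lst = [10, 8, 16, 16, [16, 16]]

[10, 8, 16, 16, [16, 16]]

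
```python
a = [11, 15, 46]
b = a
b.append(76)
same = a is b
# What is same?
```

After line 1: a = [11, 15, 46]
After line 2 (b = a is an alias, same object): a = [11, 15, 46], b = [11, 15, 46]
After line 3 (b.append mutates the shared list): a = [11, 15, 46, 76], b = [11, 15, 46, 76]
After line 4 (same = a is b; same object -> True): same = True

True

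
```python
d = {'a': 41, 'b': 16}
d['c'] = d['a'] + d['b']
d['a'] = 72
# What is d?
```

After line 1: d = {'a': 41, 'b': 16}
After line 2 (d['c'] = 41 + 16): d = {'a': 41, 'b': 16, 'c': 57}
After line 3: d = {'a': 72, 'b': 16, 'c': 57}

{'a': 72, 'b': 16, 'c': 57}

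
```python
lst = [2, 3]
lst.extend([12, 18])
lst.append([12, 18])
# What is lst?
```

After line 1: lst = [2, 3]
After line 2 (extend unpacks [12, 18]): lst = [2, 3, 12, 18]
After line 3 (append adds [12, 18] as single element): lst = [2, 3, 12, 18, [12, 18]]

[2, 3, 12, 18, [12, 18]]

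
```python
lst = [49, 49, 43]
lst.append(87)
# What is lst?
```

[49, 49, 43, 87]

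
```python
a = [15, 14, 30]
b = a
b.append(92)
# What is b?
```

After line 1: a = [15, 14, 30]
After line 2 (b = a is an alias, same object): a = [15, 14, 30], b = [15, 14, 30]
After line 3 (b.append mutates the shared list): a = [15, 14, 30, 92], b = [15, 14, 30, 92]

[15, 14, 30, 92]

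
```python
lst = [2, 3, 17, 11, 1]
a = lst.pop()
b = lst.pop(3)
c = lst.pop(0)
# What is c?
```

After line 1: lst = [2, 3, 17, 11, 1]
After line 2 (pop() -> a = 1): lst = [2, 3, 17, 11]
After line 3 (pop(3) -> b = 11): lst = [2, 3, 17]
After line 4 (pop(0) -> c = 2): lst = [3, 17]

2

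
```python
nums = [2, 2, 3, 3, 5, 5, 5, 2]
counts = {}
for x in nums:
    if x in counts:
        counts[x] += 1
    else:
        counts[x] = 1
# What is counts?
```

Initial: counts = {}, nums = [2, 2, 3, 3, 5, 5, 5, 2]
See 2: counts = {2: 1}
See 2: counts = {2: 2}
See 3: counts = {2: 2, 3: 1}
See 3: counts = {2: 2, 3: 2}
See 5: counts = {2: 2, 3: 2, 5: 1}
See 5: counts = {2: 2, 3: 2, 5: 2}
See 5: counts = {2: 2, 3: 2, 5: 3}
See 2: counts = {2: 3, 3: 2, 5: 3}

{2: 3, 3: 2, 5: 3}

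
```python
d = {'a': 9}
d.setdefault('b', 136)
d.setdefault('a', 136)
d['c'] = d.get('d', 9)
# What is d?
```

After line 1: d = {'a': 9}
After line 2 (setdefault adds 'b'=136): d = {'a': 9, 'b': 136}
After line 3 (setdefault 'a' no-op, already exists): d = {'a': 9, 'b': 136}
After line 4 (get('d', 9) returns default since 'd' not in d): d = {'a': 9, 'b': 136, 'c': 9}

{'a': 9, 'b': 136, 'c': 9}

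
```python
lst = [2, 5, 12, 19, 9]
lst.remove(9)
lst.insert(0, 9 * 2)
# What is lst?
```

After line 1: lst = [2, 5, 12, 19, 9]
After line 2 (remove first 9): lst = [2, 5, 12, 19]
After line 3 (insert 18 at index 0): lst = [18, 2, 5, 12, 19]

[18, 2, 5, 12, 19]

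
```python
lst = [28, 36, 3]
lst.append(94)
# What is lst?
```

[28, 36, 3, 94]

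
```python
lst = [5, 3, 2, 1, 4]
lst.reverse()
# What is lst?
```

[4, 1, 2, 3, 5]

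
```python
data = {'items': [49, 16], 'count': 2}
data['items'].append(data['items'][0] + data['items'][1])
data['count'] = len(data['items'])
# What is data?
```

After line 1: data = {'items': [49, 16], 'count': 2}
After line 2 (append 49 + 16 = 65): data = {'items': [49, 16, 65], 'count': 2}
After line 3 (count = len(items) = 3): data = {'items': [49, 16, 65], 'count': 3}

{'items': [49, 16, 65], 'count': 3}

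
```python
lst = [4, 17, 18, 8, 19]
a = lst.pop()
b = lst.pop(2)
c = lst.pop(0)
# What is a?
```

After line 1: lst = [4, 17, 18, 8, 19]
After line 2 (pop() -> a = 19): lst = [4, 17, 18, 8]
After line 3 (pop(2) -> b = 18): lst = [4, 17, 8]
After line 4 (pop(0) -> c = 4): lst = [17, 8]

19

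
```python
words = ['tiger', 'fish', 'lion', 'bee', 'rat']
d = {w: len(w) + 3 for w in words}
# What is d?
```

{'tiger': 8, 'fish': 7, 'lion': 7, 'bee': 6, 'rat': 6}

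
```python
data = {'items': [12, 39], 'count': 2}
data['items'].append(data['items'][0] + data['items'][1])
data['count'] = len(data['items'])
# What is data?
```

After line 1: data = {'items': [12, 39], 'count': 2}
After line 2 (append 12 + 39 = 51): data = {'items': [12, 39, 51], 'count': 2}
After line 3 (count = len(items) = 3): data = {'items': [12, 39, 51], 'count': 3}

{'items': [12, 39, 51], 'count': 3}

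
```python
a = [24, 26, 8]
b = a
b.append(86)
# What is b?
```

After line 1: a = [24, 26, 8]
After line 2 (b = a is an alias, same object): a = [24, 26, 8], b = [24, 26, 8]
After line 3 (b.append mutates the shared list): a = [24, 26, 8, 86], b = [24, 26, 8, 86]

[24, 26, 8, 86]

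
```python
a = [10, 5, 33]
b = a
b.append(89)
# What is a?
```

After line 1: a = [10, 5, 33]
After line 2 (b = a is an alias, same object): a = [10, 5, 33], b = [10, 5, 33]
After line 3 (b.append mutates the shared list): a = [10, 5, 33, 89], b = [10, 5, 33, 89]

[10, 5, 33, 89]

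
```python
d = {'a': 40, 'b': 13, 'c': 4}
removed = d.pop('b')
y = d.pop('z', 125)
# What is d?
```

After line 1: d = {'a': 40, 'b': 13, 'c': 4}
After line 2 (pop 'b' returns 13): d = {'a': 40, 'c': 4}, removed = 13
After line 3 (pop 'z' missing, returns default 125): d = {'a': 40, 'c': 4}, y = 125

{'a': 40, 'c': 4}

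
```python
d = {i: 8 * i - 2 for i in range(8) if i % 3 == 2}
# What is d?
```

{2: 14, 5: 38}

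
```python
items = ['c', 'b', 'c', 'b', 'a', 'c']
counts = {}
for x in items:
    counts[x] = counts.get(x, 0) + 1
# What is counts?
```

Initial: counts = {}, items = ['c', 'b', 'c', 'b', 'a', 'c']
See 'c': counts = {'c': 1}
See 'b': counts = {'c': 1, 'b': 1}
See 'c': counts = {'c': 2, 'b': 1}
See 'b': counts = {'c': 2, 'b': 2}
See 'a': counts = {'c': 2, 'b': 2, 'a': 1}
See 'c': counts = {'c': 3, 'b': 2, 'a': 1}

{'c': 3, 'b': 2, 'a': 1}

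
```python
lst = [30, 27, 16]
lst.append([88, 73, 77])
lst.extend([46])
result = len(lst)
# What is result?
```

After line 1: lst = [30, 27, 16]
After line 2 (append adds [88, 73, 77] as single element): lst = [30, 27, 16, [88, 73, 77]]
After line 3 (extend unpacks [46], adds 46): lst = [30, 27, 16, [88, 73, 77], 46]
After line 4: result = len(lst) = 5

5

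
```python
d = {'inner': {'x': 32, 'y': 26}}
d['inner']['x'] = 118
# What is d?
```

After line 1: d = {'inner': {'x': 32, 'y': 26}}
After line 2 (inner x overwritten): d = {'inner': {'x': 118, 'y': 26}}

{'inner': {'x': 118, 'y': 26}}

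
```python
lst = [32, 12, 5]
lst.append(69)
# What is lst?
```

[32, 12, 5, 69]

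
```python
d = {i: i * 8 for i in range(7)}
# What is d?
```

{0: 0, 1: 8, 2: 16, 3: 24, 4: 32, 5: 40, 6: 48}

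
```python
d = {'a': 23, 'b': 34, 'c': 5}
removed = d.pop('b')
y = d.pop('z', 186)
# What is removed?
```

After line 1: d = {'a': 23, 'b': 34, 'c': 5}
After line 2 (pop 'b' returns 34): d = {'a': 23, 'c': 5}, removed = 34
After line 3 (pop 'z' missing, returns default 186): d = {'a': 23, 'c': 5}, y = 186

34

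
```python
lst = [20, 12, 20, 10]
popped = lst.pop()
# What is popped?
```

10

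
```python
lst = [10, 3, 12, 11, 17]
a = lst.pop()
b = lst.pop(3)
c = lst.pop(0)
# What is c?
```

After line 1: lst = [10, 3, 12, 11, 17]
After line 2 (pop() -> a = 17): lst = [10, 3, 12, 11]
After line 3 (pop(3) -> b = 11): lst = [10, 3, 12]
After line 4 (pop(0) -> c = 10): lst = [3, 12]

10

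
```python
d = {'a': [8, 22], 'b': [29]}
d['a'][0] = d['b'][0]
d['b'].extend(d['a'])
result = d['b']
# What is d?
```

After line 1: d = {'a': [8, 22], 'b': [29]}
After line 2 (a[0] = b[0] = 29): d = {'a': [29, 22], 'b': [29]}
After line 3 (b.extend(a) appends [29, 22]): d = {'a': [29, 22], 'b': [29, 29, 22]}
After line 4: result = d['b'] = [29, 29, 22]

{'a': [29, 22], 'b': [29, 29, 22]}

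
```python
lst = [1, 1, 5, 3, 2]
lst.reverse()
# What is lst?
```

[2, 3, 5, 1, 1]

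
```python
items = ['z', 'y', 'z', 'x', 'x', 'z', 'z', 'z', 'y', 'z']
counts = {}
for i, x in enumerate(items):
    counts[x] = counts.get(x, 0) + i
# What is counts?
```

Initial: counts = {}, items = ['z', 'y', 'z', 'x', 'x', 'z', 'z', 'z', 'y', 'z']
i=0, x='z': counts = {'z': 0}
i=1, x='y': counts = {'z': 0, 'y': 1}
i=2, x='z': counts = {'z': 2, 'y': 1}
i=3, x='x': counts = {'z': 2, 'y': 1, 'x': 3}
i=4, x='x': counts = {'z': 2, 'y': 1, 'x': 7}
i=5, x='z': counts = {'z': 7, 'y': 1, 'x': 7}
i=6, x='z': counts = {'z': 13, 'y': 1, 'x': 7}
i=7, x='z': counts = {'z': 20, 'y': 1, 'x': 7}
i=8, x='y': counts = {'z': 20, 'y': 9, 'x': 7}
i=9, x='z': counts = {'z': 29, 'y': 9, 'x': 7}

{'z': 29, 'y': 9, 'x': 7}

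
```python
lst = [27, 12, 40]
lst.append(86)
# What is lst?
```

[27, 12, 40, 86]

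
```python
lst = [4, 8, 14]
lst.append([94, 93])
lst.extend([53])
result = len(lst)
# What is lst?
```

After line 1: lst = [4, 8, 14]
After line 2 (append adds [94, 93] as single element): lst = [4, 8, 14, [94, 93]]
After line 3 (extend unpacks [53], adds 53): lst = [4, 8, 14, [94, 93], 53]
After line 4: result = len(lst) = 5

[4, 8, 14, [94, 93], 53]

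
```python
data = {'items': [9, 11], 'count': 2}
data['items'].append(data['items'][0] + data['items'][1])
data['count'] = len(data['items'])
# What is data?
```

After line 1: data = {'items': [9, 11], 'count': 2}
After line 2 (append 9 + 11 = 20): data = {'items': [9, 11, 20], 'count': 2}
After line 3 (count = len(items) = 3): data = {'items': [9, 11, 20], 'count': 3}

{'items': [9, 11, 20], 'count': 3}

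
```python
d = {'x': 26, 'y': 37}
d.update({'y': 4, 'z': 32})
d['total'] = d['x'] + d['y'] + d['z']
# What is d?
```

After line 1: d = {'x': 26, 'y': 37}
After line 2 (y overwritten, z added): d = {'x': 26, 'y': 4, 'z': 32}
After line 3 (total = 26 + 4 + 32 = 62): d = {'x': 26, 'y': 4, 'z': 32, 'total': 62}

{'x': 26, 'y': 4, 'z': 32, 'total': 62}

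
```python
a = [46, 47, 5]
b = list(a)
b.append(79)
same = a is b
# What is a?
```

After line 1: a = [46, 47, 5]
After line 2 (b = list(a) is a shallow copy, new object): a = [46, 47, 5], b = [46, 47, 5]
After line 3 (append only mutates b): a = [46, 47, 5], b = [46, 47, 5, 79]
After line 4 (same = a is b; different objects -> False): same = False

[46, 47, 5]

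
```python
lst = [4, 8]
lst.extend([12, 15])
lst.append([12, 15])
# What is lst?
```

After line 1: lst = [4, 8]
After line 2 (extend unpacks [12, 15]): lst = [4, 8, 12, 15]
After line 3 (append adds [12, 15] as single element): lst = [4, 8, 12, 15, [12, 15]]

[4, 8, 12, 15, [12, 15]]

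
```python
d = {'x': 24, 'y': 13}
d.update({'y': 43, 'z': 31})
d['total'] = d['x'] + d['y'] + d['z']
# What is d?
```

After line 1: d = {'x': 24, 'y': 13}
After line 2 (y overwritten, z added): d = {'x': 24, 'y': 43, 'z': 31}
After line 3 (total = 24 + 43 + 31 = 98): d = {'x': 24, 'y': 43, 'z': 31, 'total': 98}

{'x': 24, 'y': 43, 'z': 31, 'total': 98}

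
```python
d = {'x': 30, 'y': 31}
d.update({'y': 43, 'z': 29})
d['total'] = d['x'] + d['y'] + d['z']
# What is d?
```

After line 1: d = {'x': 30, 'y': 31}
After line 2 (y overwritten, z added): d = {'x': 30, 'y': 43, 'z': 29}
After line 3 (total = 30 + 43 + 29 = 102): d = {'x': 30, 'y': 43, 'z': 29, 'total': 102}

{'x': 30, 'y': 43, 'z': 29, 'total': 102}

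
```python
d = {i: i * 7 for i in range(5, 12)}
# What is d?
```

{5: 35, 6: 42, 7: 49, 8: 56, 9: 63, 10: 70, 11: 77}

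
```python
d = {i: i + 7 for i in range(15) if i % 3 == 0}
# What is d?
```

{0: 7, 3: 10, 6: 13, 9: 16, 12: 19}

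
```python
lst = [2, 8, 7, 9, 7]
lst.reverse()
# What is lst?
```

[7, 9, 7, 8, 2]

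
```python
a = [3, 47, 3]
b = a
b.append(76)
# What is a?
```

After line 1: a = [3, 47, 3]
After line 2 (b = a is an alias, same object): a = [3, 47, 3], b = [3, 47, 3]
After line 3 (b.append mutates the shared list): a = [3, 47, 3, 76], b = [3, 47, 3, 76]

[3, 47, 3, 76]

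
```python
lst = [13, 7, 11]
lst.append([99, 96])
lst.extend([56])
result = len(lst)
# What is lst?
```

After line 1: lst = [13, 7, 11]
After line 2 (append adds [99, 96] as single element): lst = [13, 7, 11, [99, 96]]
After line 3 (extend unpacks [56], adds 56): lst = [13, 7, 11, [99, 96], 56]
After line 4: result = len(lst) = 5

[13, 7, 11, [99, 96], 56]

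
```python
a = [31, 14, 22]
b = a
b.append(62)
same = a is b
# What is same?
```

After line 1: a = [31, 14, 22]
After line 2 (b = a is an alias, same object): a = [31, 14, 22], b = [31, 14, 22]
After line 3 (b.append mutates the shared list): a = [31, 14, 22, 62], b = [31, 14, 22, 62]
After line 4 (same = a is b; same object -> True): same = True

True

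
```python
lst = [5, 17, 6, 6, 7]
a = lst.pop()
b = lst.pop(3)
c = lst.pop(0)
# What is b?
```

After line 1: lst = [5, 17, 6, 6, 7]
After line 2 (pop() -> a = 7): lst = [5, 17, 6, 6]
After line 3 (pop(3) -> b = 6): lst = [5, 17, 6]
After line 4 (pop(0) -> c = 5): lst = [17, 6]

6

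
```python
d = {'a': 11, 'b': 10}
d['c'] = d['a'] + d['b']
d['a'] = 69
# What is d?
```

After line 1: d = {'a': 11, 'b': 10}
After line 2 (d['c'] = 11 + 10): d = {'a': 11, 'b': 10, 'c': 21}
After line 3: d = {'a': 69, 'b': 10, 'c': 21}

{'a': 69, 'b': 10, 'c': 21}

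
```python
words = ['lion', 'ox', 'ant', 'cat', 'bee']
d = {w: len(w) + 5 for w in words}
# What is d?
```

{'lion': 9, 'ox': 7, 'ant': 8, 'cat': 8, 'bee': 8}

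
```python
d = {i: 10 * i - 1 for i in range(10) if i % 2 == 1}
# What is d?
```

{1: 9, 3: 29, 5: 49, 7: 69, 9: 89}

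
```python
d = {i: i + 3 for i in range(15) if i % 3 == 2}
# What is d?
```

{2: 5, 5: 8, 8: 11, 11: 14, 14: 17}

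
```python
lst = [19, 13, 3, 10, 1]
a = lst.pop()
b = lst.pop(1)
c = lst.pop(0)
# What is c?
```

After line 1: lst = [19, 13, 3, 10, 1]
After line 2 (pop() -> a = 1): lst = [19, 13, 3, 10]
After line 3 (pop(1) -> b = 13): lst = [19, 3, 10]
After line 4 (pop(0) -> c = 19): lst = [3, 10]

19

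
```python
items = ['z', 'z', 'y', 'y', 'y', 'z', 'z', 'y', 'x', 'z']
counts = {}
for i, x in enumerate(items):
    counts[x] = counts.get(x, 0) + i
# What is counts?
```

Initial: counts = {}, items = ['z', 'z', 'y', 'y', 'y', 'z', 'z', 'y', 'x', 'z']
i=0, x='z': counts = {'z': 0}
i=1, x='z': counts = {'z': 1}
i=2, x='y': counts = {'z': 1, 'y': 2}
i=3, x='y': counts = {'z': 1, 'y': 5}
i=4, x='y': counts = {'z': 1, 'y': 9}
i=5, x='z': counts = {'z': 6, 'y': 9}
i=6, x='z': counts = {'z': 12, 'y': 9}
i=7, x='y': counts = {'z': 12, 'y': 16}
i=8, x='x': counts = {'z': 12, 'y': 16, 'x': 8}
i=9, x='z': counts = {'z': 21, 'y': 16, 'x': 8}

{'z': 21, 'y': 16, 'x': 8}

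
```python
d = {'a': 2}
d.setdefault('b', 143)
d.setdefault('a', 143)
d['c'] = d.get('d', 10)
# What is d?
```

After line 1: d = {'a': 2}
After line 2 (setdefault adds 'b'=143): d = {'a': 2, 'b': 143}
After line 3 (setdefault 'a' no-op, already exists): d = {'a': 2, 'b': 143}
After line 4 (get('d', 10) returns default since 'd' not in d): d = {'a': 2, 'b': 143, 'c': 10}

{'a': 2, 'b': 143, 'c': 10}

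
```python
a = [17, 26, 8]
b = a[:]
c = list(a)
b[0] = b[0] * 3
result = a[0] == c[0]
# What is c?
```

After line 1: a = [17, 26, 8]
After line 2 (b = a[:], copy): a = [17, 26, 8], b = [17, 26, 8]
After line 3 (c = list(a) is a copy, new object): c = [17, 26, 8]
After line 4 (b[0] = 17 * 3 = 51; only b mutates (copy)): a = [17, 26, 8], b = [51, 26, 8], c = [17, 26, 8]
After line 5 (a[0] = 17, c[0] = 17; result = True)

[17, 26, 8]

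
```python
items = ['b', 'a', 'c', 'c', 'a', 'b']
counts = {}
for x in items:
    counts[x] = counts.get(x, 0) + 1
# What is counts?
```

Initial: counts = {}, items = ['b', 'a', 'c', 'c', 'a', 'b']
See 'b': counts = {'b': 1}
See 'a': counts = {'b': 1, 'a': 1}
See 'c': counts = {'b': 1, 'a': 1, 'c': 1}
See 'c': counts = {'b': 1, 'a': 1, 'c': 2}
See 'a': counts = {'b': 1, 'a': 2, 'c': 2}
See 'b': counts = {'b': 2, 'a': 2, 'c': 2}

{'b': 2, 'a': 2, 'c': 2}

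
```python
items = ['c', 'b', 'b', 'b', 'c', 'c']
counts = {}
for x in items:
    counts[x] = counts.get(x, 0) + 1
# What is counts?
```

Initial: counts = {}, items = ['c', 'b', 'b', 'b', 'c', 'c']
See 'c': counts = {'c': 1}
See 'b': counts = {'c': 1, 'b': 1}
See 'b': counts = {'c': 1, 'b': 2}
See 'b': counts = {'c': 1, 'b': 3}
See 'c': counts = {'c': 2, 'b': 3}
See 'c': counts = {'c': 3, 'b': 3}

{'c': 3, 'b': 3}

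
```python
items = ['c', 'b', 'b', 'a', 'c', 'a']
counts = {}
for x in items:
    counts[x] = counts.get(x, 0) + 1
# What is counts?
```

Initial: counts = {}, items = ['c', 'b', 'b', 'a', 'c', 'a']
See 'c': counts = {'c': 1}
See 'b': counts = {'c': 1, 'b': 1}
See 'b': counts = {'c': 1, 'b': 2}
See 'a': counts = {'c': 1, 'b': 2, 'a': 1}
See 'c': counts = {'c': 2, 'b': 2, 'a': 1}
See 'a': counts = {'c': 2, 'b': 2, 'a': 2}

{'c': 2, 'b': 2, 'a': 2}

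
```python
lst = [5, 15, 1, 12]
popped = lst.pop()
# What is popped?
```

12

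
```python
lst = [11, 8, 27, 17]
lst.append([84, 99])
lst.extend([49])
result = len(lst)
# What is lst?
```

After line 1: lst = [11, 8, 27, 17]
After line 2 (append adds [84, 99] as single element): lst = [11, 8, 27, 17, [84, 99]]
After line 3 (extend unpacks [49], adds 49): lst = [11, 8, 27, 17, [84, 99], 49]
After line 4: result = len(lst) = 6

[11, 8, 27, 17, [84, 99], 49]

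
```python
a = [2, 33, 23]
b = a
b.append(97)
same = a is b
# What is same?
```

After line 1: a = [2, 33, 23]
After line 2 (b = a is an alias, same object): a = [2, 33, 23], b = [2, 33, 23]
After line 3 (b.append mutates the shared list): a = [2, 33, 23, 97], b = [2, 33, 23, 97]
After line 4 (same = a is b; same object -> True): same = True

True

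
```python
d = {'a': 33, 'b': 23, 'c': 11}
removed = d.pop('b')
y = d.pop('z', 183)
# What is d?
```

After line 1: d = {'a': 33, 'b': 23, 'c': 11}
After line 2 (pop 'b' returns 23): d = {'a': 33, 'c': 11}, removed = 23
After line 3 (pop 'z' missing, returns default 183): d = {'a': 33, 'c': 11}, y = 183

{'a': 33, 'c': 11}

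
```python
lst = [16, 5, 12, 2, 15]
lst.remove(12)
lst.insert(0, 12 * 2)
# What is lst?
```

After line 1: lst = [16, 5, 12, 2, 15]
After line 2 (remove first 12): lst = [16, 5, 2, 15]
After line 3 (insert 24 at index 0): lst = [24, 16, 5, 2, 15]

[24, 16, 5, 2, 15]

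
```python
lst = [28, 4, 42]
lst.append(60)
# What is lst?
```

[28, 4, 42, 60]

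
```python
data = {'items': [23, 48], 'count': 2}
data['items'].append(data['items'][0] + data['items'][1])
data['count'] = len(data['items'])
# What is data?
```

After line 1: data = {'items': [23, 48], 'count': 2}
After line 2 (append 23 + 48 = 71): data = {'items': [23, 48, 71], 'count': 2}
After line 3 (count = len(items) = 3): data = {'items': [23, 48, 71], 'count': 3}

{'items': [23, 48, 71], 'count': 3}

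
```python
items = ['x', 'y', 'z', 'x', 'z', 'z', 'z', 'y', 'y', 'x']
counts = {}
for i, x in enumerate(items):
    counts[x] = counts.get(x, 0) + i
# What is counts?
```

Initial: counts = {}, items = ['x', 'y', 'z', 'x', 'z', 'z', 'z', 'y', 'y', 'x']
i=0, x='x': counts = {'x': 0}
i=1, x='y': counts = {'x': 0, 'y': 1}
i=2, x='z': counts = {'x': 0, 'y': 1, 'z': 2}
i=3, x='x': counts = {'x': 3, 'y': 1, 'z': 2}
i=4, x='z': counts = {'x': 3, 'y': 1, 'z': 6}
i=5, x='z': counts = {'x': 3, 'y': 1, 'z': 11}
i=6, x='z': counts = {'x': 3, 'y': 1, 'z': 17}
i=7, x='y': counts = {'x': 3, 'y': 8, 'z': 17}
i=8, x='y': counts = {'x': 3, 'y': 16, 'z': 17}
i=9, x='x': counts = {'x': 12, 'y': 16, 'z': 17}

{'x': 12, 'y': 16, 'z': 17}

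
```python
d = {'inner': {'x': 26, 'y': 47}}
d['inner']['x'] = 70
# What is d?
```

After line 1: d = {'inner': {'x': 26, 'y': 47}}
After line 2 (inner x overwritten): d = {'inner': {'x': 70, 'y': 47}}

{'inner': {'x': 70, 'y': 47}}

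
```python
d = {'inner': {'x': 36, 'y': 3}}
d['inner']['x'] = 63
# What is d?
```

After line 1: d = {'inner': {'x': 36, 'y': 3}}
After line 2 (inner x overwritten): d = {'inner': {'x': 63, 'y': 3}}

{'inner': {'x': 63, 'y': 3}}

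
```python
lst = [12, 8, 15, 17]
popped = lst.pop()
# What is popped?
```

17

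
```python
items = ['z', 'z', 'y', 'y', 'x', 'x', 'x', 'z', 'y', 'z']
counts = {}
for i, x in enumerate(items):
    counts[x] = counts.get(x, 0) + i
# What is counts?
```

Initial: counts = {}, items = ['z', 'z', 'y', 'y', 'x', 'x', 'x', 'z', 'y', 'z']
i=0, x='z': counts = {'z': 0}
i=1, x='z': counts = {'z': 1}
i=2, x='y': counts = {'z': 1, 'y': 2}
i=3, x='y': counts = {'z': 1, 'y': 5}
i=4, x='x': counts = {'z': 1, 'y': 5, 'x': 4}
i=5, x='x': counts = {'z': 1, 'y': 5, 'x': 9}
i=6, x='x': counts = {'z': 1, 'y': 5, 'x': 15}
i=7, x='z': counts = {'z': 8, 'y': 5, 'x': 15}
i=8, x='y': counts = {'z': 8, 'y': 13, 'x': 15}
i=9, x='z': counts = {'z': 17, 'y': 13, 'x': 15}

{'z': 17, 'y': 13, 'x': 15}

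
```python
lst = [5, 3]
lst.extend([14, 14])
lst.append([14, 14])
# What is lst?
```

After line 1: lst = [5, 3]
After line 2 (extend unpacks [14, 14]): lst = [5, 3, 14, 14]
After line 3 (append adds [14, 14] as single element): lst = [5, 3, 14, 14, [14, 14]]

[5, 3, 14, 14, [14, 14]]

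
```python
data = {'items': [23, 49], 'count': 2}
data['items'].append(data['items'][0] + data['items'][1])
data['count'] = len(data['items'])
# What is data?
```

After line 1: data = {'items': [23, 49], 'count': 2}
After line 2 (append 23 + 49 = 72): data = {'items': [23, 49, 72], 'count': 2}
After line 3 (count = len(items) = 3): data = {'items': [23, 49, 72], 'count': 3}

{'items': [23, 49, 72], 'count': 3}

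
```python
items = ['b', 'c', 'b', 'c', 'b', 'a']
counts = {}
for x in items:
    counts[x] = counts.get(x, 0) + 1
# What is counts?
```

Initial: counts = {}, items = ['b', 'c', 'b', 'c', 'b', 'a']
See 'b': counts = {'b': 1}
See 'c': counts = {'b': 1, 'c': 1}
See 'b': counts = {'b': 2, 'c': 1}
See 'c': counts = {'b': 2, 'c': 2}
See 'b': counts = {'b': 3, 'c': 2}
See 'a': counts = {'b': 3, 'c': 2, 'a': 1}

{'b': 3, 'c': 2, 'a': 1}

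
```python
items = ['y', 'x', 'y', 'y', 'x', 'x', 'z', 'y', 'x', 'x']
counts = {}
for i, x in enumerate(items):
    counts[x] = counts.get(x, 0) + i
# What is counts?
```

Initial: counts = {}, items = ['y', 'x', 'y', 'y', 'x', 'x', 'z', 'y', 'x', 'x']
i=0, x='y': counts = {'y': 0}
i=1, x='x': counts = {'y': 0, 'x': 1}
i=2, x='y': counts = {'y': 2, 'x': 1}
i=3, x='y': counts = {'y': 5, 'x': 1}
i=4, x='x': counts = {'y': 5, 'x': 5}
i=5, x='x': counts = {'y': 5, 'x': 10}
i=6, x='z': counts = {'y': 5, 'x': 10, 'z': 6}
i=7, x='y': counts = {'y': 12, 'x': 10, 'z': 6}
i=8, x='x': counts = {'y': 12, 'x': 18, 'z': 6}
i=9, x='x': counts = {'y': 12, 'x': 27, 'z': 6}

{'y': 12, 'x': 27, 'z': 6}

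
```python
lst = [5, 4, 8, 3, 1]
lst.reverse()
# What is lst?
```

[1, 3, 8, 4, 5]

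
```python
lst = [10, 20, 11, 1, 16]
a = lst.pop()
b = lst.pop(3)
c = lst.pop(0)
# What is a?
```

After line 1: lst = [10, 20, 11, 1, 16]
After line 2 (pop() -> a = 16): lst = [10, 20, 11, 1]
After line 3 (pop(3) -> b = 1): lst = [10, 20, 11]
After line 4 (pop(0) -> c = 10): lst = [20, 11]

16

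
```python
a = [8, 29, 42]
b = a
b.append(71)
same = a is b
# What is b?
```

After line 1: a = [8, 29, 42]
After line 2 (b = a is an alias, same object): a = [8, 29, 42], b = [8, 29, 42]
After line 3 (b.append mutates the shared list): a = [8, 29, 42, 71], b = [8, 29, 42, 71]
After line 4 (same = a is b; same object -> True): same = True

[8, 29, 42, 71]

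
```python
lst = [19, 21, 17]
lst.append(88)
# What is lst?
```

[19, 21, 17, 88]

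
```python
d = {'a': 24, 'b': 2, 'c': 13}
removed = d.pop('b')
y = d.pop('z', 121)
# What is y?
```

After line 1: d = {'a': 24, 'b': 2, 'c': 13}
After line 2 (pop 'b' returns 2): d = {'a': 24, 'c': 13}, removed = 2
After line 3 (pop 'z' missing, returns default 121): d = {'a': 24, 'c': 13}, y = 121

121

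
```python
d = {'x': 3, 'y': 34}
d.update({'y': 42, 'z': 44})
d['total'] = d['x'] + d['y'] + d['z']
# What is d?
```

After line 1: d = {'x': 3, 'y': 34}
After line 2 (y overwritten, z added): d = {'x': 3, 'y': 42, 'z': 44}
After line 3 (total = 3 + 42 + 44 = 89): d = {'x': 3, 'y': 42, 'z': 44, 'total': 89}

{'x': 3, 'y': 42, 'z': 44, 'total': 89}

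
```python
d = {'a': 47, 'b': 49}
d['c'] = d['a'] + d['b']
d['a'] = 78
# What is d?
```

After line 1: d = {'a': 47, 'b': 49}
After line 2 (d['c'] = 47 + 49): d = {'a': 47, 'b': 49, 'c': 96}
After line 3: d = {'a': 78, 'b': 49, 'c': 96}

{'a': 78, 'b': 49, 'c': 96}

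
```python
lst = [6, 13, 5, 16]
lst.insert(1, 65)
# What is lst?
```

[6, 65, 13, 5, 16]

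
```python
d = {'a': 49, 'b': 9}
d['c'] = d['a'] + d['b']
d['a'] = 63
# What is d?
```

After line 1: d = {'a': 49, 'b': 9}
After line 2 (d['c'] = 49 + 9): d = {'a': 49, 'b': 9, 'c': 58}
After line 3: d = {'a': 63, 'b': 9, 'c': 58}

{'a': 63, 'b': 9, 'c': 58}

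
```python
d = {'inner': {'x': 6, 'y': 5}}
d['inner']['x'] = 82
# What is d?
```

After line 1: d = {'inner': {'x': 6, 'y': 5}}
After line 2 (inner x overwritten): d = {'inner': {'x': 82, 'y': 5}}

{'inner': {'x': 82, 'y': 5}}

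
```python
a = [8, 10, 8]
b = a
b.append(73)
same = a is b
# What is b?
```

After line 1: a = [8, 10, 8]
After line 2 (b = a is an alias, same object): a = [8, 10, 8], b = [8, 10, 8]
After line 3 (b.append mutates the shared list): a = [8, 10, 8, 73], b = [8, 10, 8, 73]
After line 4 (same = a is b; same object -> True): same = True

[8, 10, 8, 73]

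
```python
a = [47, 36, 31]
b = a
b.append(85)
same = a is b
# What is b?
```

After line 1: a = [47, 36, 31]
After line 2 (b = a is an alias, same object): a = [47, 36, 31], b = [47, 36, 31]
After line 3 (b.append mutates the shared list): a = [47, 36, 31, 85], b = [47, 36, 31, 85]
After line 4 (same = a is b; same object -> True): same = True

[47, 36, 31, 85]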